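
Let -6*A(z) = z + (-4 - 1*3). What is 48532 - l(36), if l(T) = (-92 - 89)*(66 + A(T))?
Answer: 357619/6 ≈ 59603.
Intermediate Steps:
A(z) = 7/6 - z/6 (A(z) = -(z + (-4 - 1*3))/6 = -(z + (-4 - 3))/6 = -(z - 7)/6 = -(-7 + z)/6 = 7/6 - z/6)
l(T) = -72943/6 + 181*T/6 (l(T) = (-92 - 89)*(66 + (7/6 - T/6)) = -181*(403/6 - T/6) = -72943/6 + 181*T/6)
48532 - l(36) = 48532 - (-72943/6 + (181/6)*36) = 48532 - (-72943/6 + 1086) = 48532 - 1*(-66427/6) = 48532 + 66427/6 = 357619/6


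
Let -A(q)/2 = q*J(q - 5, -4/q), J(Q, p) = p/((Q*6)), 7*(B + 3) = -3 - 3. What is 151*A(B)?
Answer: -2114/93 ≈ -22.731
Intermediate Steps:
B = -27/7 (B = -3 + (-3 - 3)/7 = -3 + (⅐)*(-6) = -3 - 6/7 = -27/7 ≈ -3.8571)
J(Q, p) = p/(6*Q) (J(Q, p) = p/((6*Q)) = p*(1/(6*Q)) = p/(6*Q))
A(q) = 4/(3*(-5 + q)) (A(q) = -2*q*(-4/q)/(6*(q - 5)) = -2*q*(-4/q)/(6*(-5 + q)) = -2*q*(-2/(3*q*(-5 + q))) = -(-4)/(3*(-5 + q)) = 4/(3*(-5 + q)))
151*A(B) = 151*(4/(3*(-5 - 27/7))) = 151*(4/(3*(-62/7))) = 151*((4/3)*(-7/62)) = 151*(-14/93) = -2114/93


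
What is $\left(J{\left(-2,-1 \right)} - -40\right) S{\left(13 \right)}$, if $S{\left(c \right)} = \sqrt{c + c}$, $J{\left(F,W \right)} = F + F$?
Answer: $36 \sqrt{26} \approx 183.56$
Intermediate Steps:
$J{\left(F,W \right)} = 2 F$
$S{\left(c \right)} = \sqrt{2} \sqrt{c}$ ($S{\left(c \right)} = \sqrt{2 c} = \sqrt{2} \sqrt{c}$)
$\left(J{\left(-2,-1 \right)} - -40\right) S{\left(13 \right)} = \left(2 \left(-2\right) - -40\right) \sqrt{2} \sqrt{13} = \left(-4 + 40\right) \sqrt{26} = 36 \sqrt{26}$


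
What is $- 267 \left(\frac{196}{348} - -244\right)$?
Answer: $- \frac{1893653}{29} \approx -65298.0$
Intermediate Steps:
$- 267 \left(\frac{196}{348} - -244\right) = - 267 \left(196 \cdot \frac{1}{348} + 244\right) = - 267 \left(\frac{49}{87} + 244\right) = \left(-267\right) \frac{21277}{87} = - \frac{1893653}{29}$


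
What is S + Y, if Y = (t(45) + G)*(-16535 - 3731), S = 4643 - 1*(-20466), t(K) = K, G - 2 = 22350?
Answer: -453872493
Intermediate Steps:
G = 22352 (G = 2 + 22350 = 22352)
S = 25109 (S = 4643 + 20466 = 25109)
Y = -453897602 (Y = (45 + 22352)*(-16535 - 3731) = 22397*(-20266) = -453897602)
S + Y = 25109 - 453897602 = -453872493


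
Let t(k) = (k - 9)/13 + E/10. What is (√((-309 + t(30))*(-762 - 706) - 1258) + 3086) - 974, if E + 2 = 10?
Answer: 2112 + √1896214710/65 ≈ 2781.9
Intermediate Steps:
E = 8 (E = -2 + 10 = 8)
t(k) = 7/65 + k/13 (t(k) = (k - 9)/13 + 8/10 = (-9 + k)*(1/13) + 8*(⅒) = (-9/13 + k/13) + ⅘ = 7/65 + k/13)
(√((-309 + t(30))*(-762 - 706) - 1258) + 3086) - 974 = (√((-309 + (7/65 + (1/13)*30))*(-762 - 706) - 1258) + 3086) - 974 = (√((-309 + (7/65 + 30/13))*(-1468) - 1258) + 3086) - 974 = (√((-309 + 157/65)*(-1468) - 1258) + 3086) - 974 = (√(-19928/65*(-1468) - 1258) + 3086) - 974 = (√(29254304/65 - 1258) + 3086) - 974 = (√(29172534/65) + 3086) - 974 = (√1896214710/65 + 3086) - 974 = (3086 + √1896214710/65) - 974 = 2112 + √1896214710/65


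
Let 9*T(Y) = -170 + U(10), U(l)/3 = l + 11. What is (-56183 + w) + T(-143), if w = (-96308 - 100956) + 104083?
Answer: -1344383/9 ≈ -1.4938e+5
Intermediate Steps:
U(l) = 33 + 3*l (U(l) = 3*(l + 11) = 3*(11 + l) = 33 + 3*l)
w = -93181 (w = -197264 + 104083 = -93181)
T(Y) = -107/9 (T(Y) = (-170 + (33 + 3*10))/9 = (-170 + (33 + 30))/9 = (-170 + 63)/9 = (⅑)*(-107) = -107/9)
(-56183 + w) + T(-143) = (-56183 - 93181) - 107/9 = -149364 - 107/9 = -1344383/9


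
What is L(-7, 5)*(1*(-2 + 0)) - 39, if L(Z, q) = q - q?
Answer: -39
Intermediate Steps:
L(Z, q) = 0
L(-7, 5)*(1*(-2 + 0)) - 39 = 0*(1*(-2 + 0)) - 39 = 0*(1*(-2)) - 39 = 0*(-2) - 39 = 0 - 39 = -39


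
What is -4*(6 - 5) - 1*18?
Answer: -22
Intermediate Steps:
-4*(6 - 5) - 1*18 = -4*1 - 18 = -4 - 18 = -22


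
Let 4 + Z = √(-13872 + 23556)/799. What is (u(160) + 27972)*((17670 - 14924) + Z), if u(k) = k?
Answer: 77137944 + 168792*√269/799 ≈ 7.7141e+7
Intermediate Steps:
Z = -4 + 6*√269/799 (Z = -4 + √(-13872 + 23556)/799 = -4 + √9684*(1/799) = -4 + (6*√269)*(1/799) = -4 + 6*√269/799 ≈ -3.8768)
(u(160) + 27972)*((17670 - 14924) + Z) = (160 + 27972)*((17670 - 14924) + (-4 + 6*√269/799)) = 28132*(2746 + (-4 + 6*√269/799)) = 28132*(2742 + 6*√269/799) = 77137944 + 168792*√269/799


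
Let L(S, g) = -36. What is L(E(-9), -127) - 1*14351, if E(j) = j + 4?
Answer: -14387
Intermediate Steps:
E(j) = 4 + j
L(E(-9), -127) - 1*14351 = -36 - 1*14351 = -36 - 14351 = -14387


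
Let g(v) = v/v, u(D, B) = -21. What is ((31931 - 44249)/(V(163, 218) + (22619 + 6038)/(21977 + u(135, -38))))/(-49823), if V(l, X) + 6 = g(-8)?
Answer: -90151336/1347263743 ≈ -0.066914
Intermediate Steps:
g(v) = 1
V(l, X) = -5 (V(l, X) = -6 + 1 = -5)
((31931 - 44249)/(V(163, 218) + (22619 + 6038)/(21977 + u(135, -38))))/(-49823) = ((31931 - 44249)/(-5 + (22619 + 6038)/(21977 - 21)))/(-49823) = -12318/(-5 + 28657/21956)*(-1/49823) = -12318/(-81123/21956)*(-1/49823) = -12318*(-21956/81123)*(-1/49823) = (90151336/27041)*(-1/49823) = -90151336/1347263743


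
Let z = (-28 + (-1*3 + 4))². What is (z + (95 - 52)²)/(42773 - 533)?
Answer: 1289/21120 ≈ 0.061032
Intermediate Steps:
z = 729 (z = (-28 + (-3 + 4))² = (-28 + 1)² = (-27)² = 729)
(z + (95 - 52)²)/(42773 - 533) = (729 + (95 - 52)²)/(42773 - 533) = (729 + 43²)/42240 = (729 + 1849)*(1/42240) = 2578*(1/42240) = 1289/21120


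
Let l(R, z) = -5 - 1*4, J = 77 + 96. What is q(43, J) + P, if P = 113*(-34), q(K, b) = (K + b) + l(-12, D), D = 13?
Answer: -3635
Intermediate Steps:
J = 173
l(R, z) = -9 (l(R, z) = -5 - 4 = -9)
q(K, b) = -9 + K + b (q(K, b) = (K + b) - 9 = -9 + K + b)
P = -3842
q(43, J) + P = (-9 + 43 + 173) - 3842 = 207 - 3842 = -3635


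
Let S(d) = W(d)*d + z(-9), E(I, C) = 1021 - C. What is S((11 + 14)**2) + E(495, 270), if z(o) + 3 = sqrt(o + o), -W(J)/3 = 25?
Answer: -46127 + 3*I*sqrt(2) ≈ -46127.0 + 4.2426*I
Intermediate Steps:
W(J) = -75 (W(J) = -3*25 = -75)
z(o) = -3 + sqrt(2)*sqrt(o) (z(o) = -3 + sqrt(o + o) = -3 + sqrt(2*o) = -3 + sqrt(2)*sqrt(o))
S(d) = -3 - 75*d + 3*I*sqrt(2) (S(d) = -75*d + (-3 + sqrt(2)*sqrt(-9)) = -75*d + (-3 + sqrt(2)*(3*I)) = -75*d + (-3 + 3*I*sqrt(2)) = -3 - 75*d + 3*I*sqrt(2))
S((11 + 14)**2) + E(495, 270) = (-3 - 75*(11 + 14)**2 + 3*I*sqrt(2)) + (1021 - 1*270) = (-3 - 75*25**2 + 3*I*sqrt(2)) + (1021 - 270) = (-3 - 75*625 + 3*I*sqrt(2)) + 751 = (-3 - 46875 + 3*I*sqrt(2)) + 751 = (-46878 + 3*I*sqrt(2)) + 751 = -46127 + 3*I*sqrt(2)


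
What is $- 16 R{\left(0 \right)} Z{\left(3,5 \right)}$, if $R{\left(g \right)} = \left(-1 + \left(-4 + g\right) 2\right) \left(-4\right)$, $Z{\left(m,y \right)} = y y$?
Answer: $-14400$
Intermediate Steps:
$Z{\left(m,y \right)} = y^{2}$
$R{\left(g \right)} = 36 - 8 g$ ($R{\left(g \right)} = \left(-1 + \left(-8 + 2 g\right)\right) \left(-4\right) = \left(-9 + 2 g\right) \left(-4\right) = 36 - 8 g$)
$- 16 R{\left(0 \right)} Z{\left(3,5 \right)} = - 16 \left(36 - 0\right) 5^{2} = - 16 \left(36 + 0\right) 25 = \left(-16\right) 36 \cdot 25 = \left(-576\right) 25 = -14400$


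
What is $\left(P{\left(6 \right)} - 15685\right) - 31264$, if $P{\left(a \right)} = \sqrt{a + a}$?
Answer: $-46949 + 2 \sqrt{3} \approx -46946.0$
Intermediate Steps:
$P{\left(a \right)} = \sqrt{2} \sqrt{a}$ ($P{\left(a \right)} = \sqrt{2 a} = \sqrt{2} \sqrt{a}$)
$\left(P{\left(6 \right)} - 15685\right) - 31264 = \left(\sqrt{2} \sqrt{6} - 15685\right) - 31264 = \left(2 \sqrt{3} - 15685\right) - 31264 = \left(-15685 + 2 \sqrt{3}\right) - 31264 = -46949 + 2 \sqrt{3}$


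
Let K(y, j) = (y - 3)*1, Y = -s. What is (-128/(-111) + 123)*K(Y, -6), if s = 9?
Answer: -55124/37 ≈ -1489.8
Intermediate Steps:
Y = -9 (Y = -1*9 = -9)
K(y, j) = -3 + y (K(y, j) = (-3 + y)*1 = -3 + y)
(-128/(-111) + 123)*K(Y, -6) = (-128/(-111) + 123)*(-3 - 9) = (-128*(-1/111) + 123)*(-12) = (128/111 + 123)*(-12) = (13781/111)*(-12) = -55124/37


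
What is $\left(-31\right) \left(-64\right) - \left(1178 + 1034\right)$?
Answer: $-228$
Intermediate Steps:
$\left(-31\right) \left(-64\right) - \left(1178 + 1034\right) = 1984 - 2212 = -228$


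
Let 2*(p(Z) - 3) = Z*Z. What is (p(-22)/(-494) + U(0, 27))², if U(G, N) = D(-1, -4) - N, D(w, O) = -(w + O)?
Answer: 123498769/244036 ≈ 506.07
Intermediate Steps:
p(Z) = 3 + Z²/2 (p(Z) = 3 + (Z*Z)/2 = 3 + Z²/2)
D(w, O) = -O - w (D(w, O) = -(O + w) = -O - w)
U(G, N) = 5 - N (U(G, N) = (-1*(-4) - 1*(-1)) - N = (4 + 1) - N = 5 - N)
(p(-22)/(-494) + U(0, 27))² = ((3 + (½)*(-22)²)/(-494) + (5 - 1*27))² = ((3 + (½)*484)*(-1/494) + (5 - 27))² = ((3 + 242)*(-1/494) - 22)² = (245*(-1/494) - 22)² = (-245/494 - 22)² = (-11113/494)² = 123498769/244036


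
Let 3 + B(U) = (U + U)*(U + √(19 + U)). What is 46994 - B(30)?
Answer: 44777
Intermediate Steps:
B(U) = -3 + 2*U*(U + √(19 + U)) (B(U) = -3 + (U + U)*(U + √(19 + U)) = -3 + (2*U)*(U + √(19 + U)) = -3 + 2*U*(U + √(19 + U)))
46994 - B(30) = 46994 - (-3 + 2*30² + 2*30*√(19 + 30)) = 46994 - (-3 + 2*900 + 2*30*√49) = 46994 - (-3 + 1800 + 2*30*7) = 46994 - (-3 + 1800 + 420) = 46994 - 1*2217 = 46994 - 2217 = 44777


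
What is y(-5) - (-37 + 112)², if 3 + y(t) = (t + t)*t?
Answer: -5578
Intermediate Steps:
y(t) = -3 + 2*t² (y(t) = -3 + (t + t)*t = -3 + (2*t)*t = -3 + 2*t²)
y(-5) - (-37 + 112)² = (-3 + 2*(-5)²) - (-37 + 112)² = (-3 + 2*25) - 1*75² = (-3 + 50) - 1*5625 = 47 - 5625 = -5578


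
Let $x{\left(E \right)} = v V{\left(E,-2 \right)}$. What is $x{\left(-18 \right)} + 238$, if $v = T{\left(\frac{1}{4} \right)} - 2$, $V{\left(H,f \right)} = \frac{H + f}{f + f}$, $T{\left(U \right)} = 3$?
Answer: $243$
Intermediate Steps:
$V{\left(H,f \right)} = \frac{H + f}{2 f}$
$v = 1$ ($v = 3 - 2 = 1$)
$x{\left(E \right)} = \frac{1}{2} - \frac{E}{4}$ ($x{\left(E \right)} = 1 \frac{E - 2}{2 \left(-2\right)} = 1 \cdot \frac{1}{2} \left(- \frac{1}{2}\right) \left(-2 + E\right) = 1 \left(\frac{1}{2} - \frac{E}{4}\right) = \frac{1}{2} - \frac{E}{4}$)
$x{\left(-18 \right)} + 238 = \left(\frac{1}{2} - - \frac{9}{2}\right) + 238 = \left(\frac{1}{2} + \frac{9}{2}\right) + 238 = 5 + 238 = 243$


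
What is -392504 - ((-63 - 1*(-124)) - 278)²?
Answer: -439593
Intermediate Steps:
-392504 - ((-63 - 1*(-124)) - 278)² = -392504 - ((-63 + 124) - 278)² = -392504 - (61 - 278)² = -392504 - 1*(-217)² = -392504 - 1*47089 = -392504 - 47089 = -439593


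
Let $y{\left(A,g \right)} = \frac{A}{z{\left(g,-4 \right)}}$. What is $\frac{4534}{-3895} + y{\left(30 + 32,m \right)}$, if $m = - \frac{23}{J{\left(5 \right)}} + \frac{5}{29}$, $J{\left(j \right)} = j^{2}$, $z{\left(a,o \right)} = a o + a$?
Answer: $\frac{83853983}{3166635} \approx 26.48$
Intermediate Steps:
$z{\left(a,o \right)} = a + a o$
$m = - \frac{542}{725}$ ($m = - \frac{23}{5^{2}} + \frac{5}{29} = - \frac{23}{25} + 5 \cdot \frac{1}{29} = \left(-23\right) \frac{1}{25} + \frac{5}{29} = - \frac{23}{25} + \frac{5}{29} = - \frac{542}{725} \approx -0.74759$)
$y{\left(A,g \right)} = - \frac{A}{3 g}$ ($y{\left(A,g \right)} = \frac{A}{g \left(1 - 4\right)} = \frac{A}{g \left(-3\right)} = \frac{A}{\left(-3\right) g} = A \left(- \frac{1}{3 g}\right) = - \frac{A}{3 g}$)
$\frac{4534}{-3895} + y{\left(30 + 32,m \right)} = \frac{4534}{-3895} - \frac{30 + 32}{3 \left(- \frac{542}{725}\right)} = 4534 \left(- \frac{1}{3895}\right) - \frac{62}{3} \left(- \frac{725}{542}\right) = - \frac{4534}{3895} + \frac{22475}{813} = \frac{83853983}{3166635}$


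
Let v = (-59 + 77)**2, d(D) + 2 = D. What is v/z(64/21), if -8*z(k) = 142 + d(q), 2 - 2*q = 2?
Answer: -648/35 ≈ -18.514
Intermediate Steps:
q = 0 (q = 1 - 1/2*2 = 1 - 1 = 0)
d(D) = -2 + D
z(k) = -35/2 (z(k) = -(142 + (-2 + 0))/8 = -(142 - 2)/8 = -1/8*140 = -35/2)
v = 324 (v = 18**2 = 324)
v/z(64/21) = 324/(-35/2) = 324*(-2/35) = -648/35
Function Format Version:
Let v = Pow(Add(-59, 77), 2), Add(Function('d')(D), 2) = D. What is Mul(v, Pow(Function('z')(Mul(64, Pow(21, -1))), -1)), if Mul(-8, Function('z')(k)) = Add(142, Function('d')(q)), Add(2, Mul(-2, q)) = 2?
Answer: Rational(-648, 35) ≈ -18.514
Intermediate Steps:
q = 0 (q = Add(1, Mul(Rational(-1, 2), 2)) = Add(1, -1) = 0)
Function('d')(D) = Add(-2, D)
Function('z')(k) = Rational(-35, 2) (Function('z')(k) = Mul(Rational(-1, 8), Add(142, Add(-2, 0))) = Mul(Rational(-1, 8), Add(142, -2)) = Mul(Rational(-1, 8), 140) = Rational(-35, 2))
v = 324 (v = Pow(18, 2) = 324)
Mul(v, Pow(Function('z')(Mul(64, Pow(21, -1))), -1)) = Mul(324, Pow(Rational(-35, 2), -1)) = Mul(324, Rational(-2, 35)) = Rational(-648, 35)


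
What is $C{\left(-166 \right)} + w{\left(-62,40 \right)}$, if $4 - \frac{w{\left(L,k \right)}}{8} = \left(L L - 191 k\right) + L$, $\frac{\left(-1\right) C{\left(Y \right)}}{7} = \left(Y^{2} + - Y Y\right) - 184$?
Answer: $32184$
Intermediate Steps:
$C{\left(Y \right)} = 1288$ ($C{\left(Y \right)} = - 7 \left(\left(Y^{2} + - Y Y\right) - 184\right) = - 7 \left(\left(Y^{2} - Y^{2}\right) - 184\right) = - 7 \left(0 - 184\right) = \left(-7\right) \left(-184\right) = 1288$)
$w{\left(L,k \right)} = 32 - 8 L - 8 L^{2} + 1528 k$ ($w{\left(L,k \right)} = 32 - 8 \left(\left(L L - 191 k\right) + L\right) = 32 - 8 \left(\left(L^{2} - 191 k\right) + L\right) = 32 - 8 \left(L + L^{2} - 191 k\right) = 32 - \left(- 1528 k + 8 L + 8 L^{2}\right) = 32 - 8 L - 8 L^{2} + 1528 k$)
$C{\left(-166 \right)} + w{\left(-62,40 \right)} = 1288 + \left(32 - -496 - 8 \left(-62\right)^{2} + 1528 \cdot 40\right) = 1288 + \left(32 + 496 - 30752 + 61120\right) = 1288 + 30896 = 32184$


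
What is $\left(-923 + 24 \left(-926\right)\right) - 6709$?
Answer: $-29856$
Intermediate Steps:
$\left(-923 + 24 \left(-926\right)\right) - 6709 = \left(-923 - 22224\right) - 6709 = -23147 - 6709 = -29856$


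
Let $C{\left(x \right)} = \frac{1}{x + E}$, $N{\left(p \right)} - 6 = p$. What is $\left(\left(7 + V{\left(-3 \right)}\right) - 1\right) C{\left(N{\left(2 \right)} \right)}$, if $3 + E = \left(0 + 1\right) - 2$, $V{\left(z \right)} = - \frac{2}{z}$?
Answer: $\frac{5}{3} \approx 1.6667$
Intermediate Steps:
$E = -4$ ($E = -3 + \left(\left(0 + 1\right) - 2\right) = -3 + \left(1 - 2\right) = -3 - 1 = -4$)
$N{\left(p \right)} = 6 + p$
$C{\left(x \right)} = \frac{1}{-4 + x}$ ($C{\left(x \right)} = \frac{1}{x - 4} = \frac{1}{-4 + x}$)
$\left(\left(7 + V{\left(-3 \right)}\right) - 1\right) C{\left(N{\left(2 \right)} \right)} = \frac{\left(7 - \frac{2}{-3}\right) - 1}{-4 + \left(6 + 2\right)} = \frac{\left(7 - - \frac{2}{3}\right) - 1}{-4 + 8} = \frac{\left(7 + \frac{2}{3}\right) - 1}{4} = \left(\frac{23}{3} - 1\right) \frac{1}{4} = \frac{20}{3} \cdot \frac{1}{4} = \frac{5}{3}$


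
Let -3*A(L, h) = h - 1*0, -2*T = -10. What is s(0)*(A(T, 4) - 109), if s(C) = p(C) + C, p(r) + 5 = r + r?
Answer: 1655/3 ≈ 551.67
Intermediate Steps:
T = 5 (T = -½*(-10) = 5)
p(r) = -5 + 2*r (p(r) = -5 + (r + r) = -5 + 2*r)
A(L, h) = -h/3 (A(L, h) = -(h - 1*0)/3 = -(h + 0)/3 = -h/3)
s(C) = -5 + 3*C (s(C) = (-5 + 2*C) + C = -5 + 3*C)
s(0)*(A(T, 4) - 109) = (-5 + 3*0)*(-⅓*4 - 109) = (-5 + 0)*(-4/3 - 109) = -5*(-331/3) = 1655/3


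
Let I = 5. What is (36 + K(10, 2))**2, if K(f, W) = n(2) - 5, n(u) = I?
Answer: 1296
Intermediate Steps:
n(u) = 5
K(f, W) = 0 (K(f, W) = 5 - 5 = 0)
(36 + K(10, 2))**2 = (36 + 0)**2 = 36**2 = 1296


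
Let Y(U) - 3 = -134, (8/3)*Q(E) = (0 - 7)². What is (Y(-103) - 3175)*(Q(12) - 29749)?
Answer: 393157785/4 ≈ 9.8289e+7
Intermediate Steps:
Q(E) = 147/8 (Q(E) = 3*(0 - 7)²/8 = (3/8)*(-7)² = (3/8)*49 = 147/8)
Y(U) = -131 (Y(U) = 3 - 134 = -131)
(Y(-103) - 3175)*(Q(12) - 29749) = (-131 - 3175)*(147/8 - 29749) = -3306*(-237845/8) = 393157785/4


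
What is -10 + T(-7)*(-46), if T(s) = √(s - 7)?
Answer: -10 - 46*I*√14 ≈ -10.0 - 172.12*I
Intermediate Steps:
T(s) = √(-7 + s)
-10 + T(-7)*(-46) = -10 + √(-7 - 7)*(-46) = -10 + √(-14)*(-46) = -10 + (I*√14)*(-46) = -10 - 46*I*√14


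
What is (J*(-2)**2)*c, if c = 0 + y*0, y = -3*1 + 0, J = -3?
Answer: 0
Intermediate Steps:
y = -3 (y = -3 + 0 = -3)
c = 0 (c = 0 - 3*0 = 0 + 0 = 0)
(J*(-2)**2)*c = -3*(-2)**2*0 = -3*4*0 = -12*0 = 0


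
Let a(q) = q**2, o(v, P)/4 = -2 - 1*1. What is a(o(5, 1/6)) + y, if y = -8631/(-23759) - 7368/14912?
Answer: 6371501889/44286776 ≈ 143.87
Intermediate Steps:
o(v, P) = -12 (o(v, P) = 4*(-2 - 1*1) = 4*(-2 - 1) = 4*(-3) = -12)
y = -5793855/44286776 (y = -8631*(-1/23759) - 7368*1/14912 = 8631/23759 - 921/1864 = -5793855/44286776 ≈ -0.13083)
a(o(5, 1/6)) + y = (-12)**2 - 5793855/44286776 = 144 - 5793855/44286776 = 6371501889/44286776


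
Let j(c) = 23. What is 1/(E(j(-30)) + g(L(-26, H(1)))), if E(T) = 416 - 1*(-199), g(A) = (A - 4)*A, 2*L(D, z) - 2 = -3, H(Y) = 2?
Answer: 4/2469 ≈ 0.0016201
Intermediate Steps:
L(D, z) = -1/2 (L(D, z) = 1 + (1/2)*(-3) = 1 - 3/2 = -1/2)
g(A) = A*(-4 + A) (g(A) = (-4 + A)*A = A*(-4 + A))
E(T) = 615 (E(T) = 416 + 199 = 615)
1/(E(j(-30)) + g(L(-26, H(1)))) = 1/(615 - (-4 - 1/2)/2) = 1/(615 - 1/2*(-9/2)) = 1/(615 + 9/4) = 1/(2469/4) = 4/2469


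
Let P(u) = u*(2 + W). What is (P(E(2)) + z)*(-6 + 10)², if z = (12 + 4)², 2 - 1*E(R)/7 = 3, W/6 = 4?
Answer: 1184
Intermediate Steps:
W = 24 (W = 6*4 = 24)
E(R) = -7 (E(R) = 14 - 7*3 = 14 - 21 = -7)
P(u) = 26*u (P(u) = u*(2 + 24) = u*26 = 26*u)
z = 256 (z = 16² = 256)
(P(E(2)) + z)*(-6 + 10)² = (26*(-7) + 256)*(-6 + 10)² = (-182 + 256)*4² = 74*16 = 1184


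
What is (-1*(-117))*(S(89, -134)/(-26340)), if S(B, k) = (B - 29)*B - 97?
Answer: -204477/8780 ≈ -23.289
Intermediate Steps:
S(B, k) = -97 + B*(-29 + B) (S(B, k) = (-29 + B)*B - 97 = B*(-29 + B) - 97 = -97 + B*(-29 + B))
(-1*(-117))*(S(89, -134)/(-26340)) = (-1*(-117))*((-97 + 89² - 29*89)/(-26340)) = 117*((-97 + 7921 - 2581)*(-1/26340)) = 117*(5243*(-1/26340)) = 117*(-5243/26340) = -204477/8780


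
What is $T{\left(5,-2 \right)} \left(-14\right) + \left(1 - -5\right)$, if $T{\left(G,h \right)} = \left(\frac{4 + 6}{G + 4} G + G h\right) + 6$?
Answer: $- \frac{142}{9} \approx -15.778$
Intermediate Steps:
$T{\left(G,h \right)} = 6 + G h + \frac{10 G}{4 + G}$ ($T{\left(G,h \right)} = \left(\frac{10}{4 + G} G + G h\right) + 6 = \left(\frac{10 G}{4 + G} + G h\right) + 6 = \left(G h + \frac{10 G}{4 + G}\right) + 6 = 6 + G h + \frac{10 G}{4 + G}$)
$T{\left(5,-2 \right)} \left(-14\right) + \left(1 - -5\right) = \frac{24 + 16 \cdot 5 - 2 \cdot 5^{2} + 4 \cdot 5 \left(-2\right)}{4 + 5} \left(-14\right) + \left(1 - -5\right) = \frac{24 + 80 - 50 - 40}{9} \left(-14\right) + \left(1 + 5\right) = \frac{24 + 80 - 50 - 40}{9} \left(-14\right) + 6 = \frac{1}{9} \cdot 14 \left(-14\right) + 6 = \frac{14}{9} \left(-14\right) + 6 = - \frac{196}{9} + 6 = - \frac{142}{9}$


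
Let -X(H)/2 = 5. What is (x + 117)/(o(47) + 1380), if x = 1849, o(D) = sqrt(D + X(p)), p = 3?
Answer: 2713080/1904363 - 1966*sqrt(37)/1904363 ≈ 1.4184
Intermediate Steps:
X(H) = -10 (X(H) = -2*5 = -10)
o(D) = sqrt(-10 + D) (o(D) = sqrt(D - 10) = sqrt(-10 + D))
(x + 117)/(o(47) + 1380) = (1849 + 117)/(sqrt(-10 + 47) + 1380) = 1966/(sqrt(37) + 1380) = 1966/(1380 + sqrt(37))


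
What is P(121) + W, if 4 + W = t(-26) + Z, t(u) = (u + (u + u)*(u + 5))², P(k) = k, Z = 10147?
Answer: 1146620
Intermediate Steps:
t(u) = (u + 2*u*(5 + u))² (t(u) = (u + (2*u)*(5 + u))² = (u + 2*u*(5 + u))²)
W = 1146499 (W = -4 + ((-26)²*(11 + 2*(-26))² + 10147) = -4 + (676*(11 - 52)² + 10147) = -4 + (676*(-41)² + 10147) = -4 + (676*1681 + 10147) = -4 + (1136356 + 10147) = -4 + 1146503 = 1146499)
P(121) + W = 121 + 1146499 = 1146620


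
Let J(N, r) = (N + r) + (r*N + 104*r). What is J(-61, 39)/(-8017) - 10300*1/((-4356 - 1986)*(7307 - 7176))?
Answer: -646201105/3330269817 ≈ -0.19404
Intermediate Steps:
J(N, r) = N + 105*r + N*r (J(N, r) = (N + r) + (N*r + 104*r) = (N + r) + (104*r + N*r) = N + 105*r + N*r)
J(-61, 39)/(-8017) - 10300*1/((-4356 - 1986)*(7307 - 7176)) = (-61 + 105*39 - 61*39)/(-8017) - 10300*1/((-4356 - 1986)*(7307 - 7176)) = (-61 + 4095 - 2379)*(-1/8017) - 10300/(131*(-6342)) = 1655*(-1/8017) - 10300/(-830802) = -1655/8017 - 10300*(-1/830802) = -1655/8017 + 5150/415401 = -646201105/3330269817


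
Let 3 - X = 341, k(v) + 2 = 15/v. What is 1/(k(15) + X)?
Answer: -1/339 ≈ -0.0029499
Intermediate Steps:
k(v) = -2 + 15/v
X = -338 (X = 3 - 1*341 = 3 - 341 = -338)
1/(k(15) + X) = 1/((-2 + 15/15) - 338) = 1/((-2 + 15*(1/15)) - 338) = 1/((-2 + 1) - 338) = 1/(-1 - 338) = 1/(-339) = -1/339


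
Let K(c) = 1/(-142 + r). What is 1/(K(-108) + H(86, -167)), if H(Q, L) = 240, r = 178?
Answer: 36/8641 ≈ 0.0041662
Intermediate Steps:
K(c) = 1/36 (K(c) = 1/(-142 + 178) = 1/36)
1/(K(-108) + H(86, -167)) = 1/(1/36 + 240) = 1/(8641/36) = 36/8641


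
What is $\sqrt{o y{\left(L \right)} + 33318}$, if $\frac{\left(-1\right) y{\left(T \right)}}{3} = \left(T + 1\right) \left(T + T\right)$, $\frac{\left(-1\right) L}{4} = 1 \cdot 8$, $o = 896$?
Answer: $i \sqrt{5299674} \approx 2302.1 i$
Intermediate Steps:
$L = -32$ ($L = - 4 \cdot 1 \cdot 8 = \left(-4\right) 8 = -32$)
$y{\left(T \right)} = - 6 T \left(1 + T\right)$ ($y{\left(T \right)} = - 3 \left(T + 1\right) \left(T + T\right) = - 3 \left(1 + T\right) 2 T = - 3 \cdot 2 T \left(1 + T\right) = - 6 T \left(1 + T\right)$)
$\sqrt{o y{\left(L \right)} + 33318} = \sqrt{896 \left(\left(-6\right) \left(-32\right) \left(1 - 32\right)\right) + 33318} = \sqrt{896 \left(\left(-6\right) \left(-32\right) \left(-31\right)\right) + 33318} = \sqrt{896 \left(-5952\right) + 33318} = \sqrt{-5332992 + 33318} = \sqrt{-5299674} = i \sqrt{5299674}$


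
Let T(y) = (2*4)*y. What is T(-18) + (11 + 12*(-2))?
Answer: -157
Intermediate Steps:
T(y) = 8*y
T(-18) + (11 + 12*(-2)) = 8*(-18) + (11 + 12*(-2)) = -144 + (11 - 24) = -144 - 13 = -157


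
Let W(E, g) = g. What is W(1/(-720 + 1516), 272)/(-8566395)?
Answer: -272/8566395 ≈ -3.1752e-5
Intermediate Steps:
W(1/(-720 + 1516), 272)/(-8566395) = 272/(-8566395) = 272*(-1/8566395) = -272/8566395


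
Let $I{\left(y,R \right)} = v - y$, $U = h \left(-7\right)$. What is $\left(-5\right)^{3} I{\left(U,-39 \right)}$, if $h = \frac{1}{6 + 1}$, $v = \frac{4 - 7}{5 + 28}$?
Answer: $- \frac{1250}{11} \approx -113.64$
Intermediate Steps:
$v = - \frac{1}{11}$ ($v = - \frac{3}{33} = \left(-3\right) \frac{1}{33} = - \frac{1}{11} \approx -0.090909$)
$h = \frac{1}{7} \approx 0.14286$
$U = -1$ ($U = \frac{1}{7} \left(-7\right) = -1$)
$I{\left(y,R \right)} = - \frac{1}{11} - y$
$\left(-5\right)^{3} I{\left(U,-39 \right)} = \left(-5\right)^{3} \left(- \frac{1}{11} - -1\right) = - 125 \left(- \frac{1}{11} + 1\right) = \left(-125\right) \frac{10}{11} = - \frac{1250}{11}$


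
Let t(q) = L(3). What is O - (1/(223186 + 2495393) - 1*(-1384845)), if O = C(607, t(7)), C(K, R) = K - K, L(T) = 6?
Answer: -3764810535256/2718579 ≈ -1.3848e+6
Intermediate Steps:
t(q) = 6
C(K, R) = 0
O = 0
O - (1/(223186 + 2495393) - 1*(-1384845)) = 0 - (1/(223186 + 2495393) - 1*(-1384845)) = 0 - (1/2718579 + 1384845) = 0 - 1*3764810535256/2718579 = 0 - 3764810535256/2718579 = -3764810535256/2718579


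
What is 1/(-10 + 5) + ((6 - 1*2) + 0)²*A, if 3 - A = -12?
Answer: 1199/5 ≈ 239.80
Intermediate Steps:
A = 15 (A = 3 - 1*(-12) = 3 + 12 = 15)
1/(-10 + 5) + ((6 - 1*2) + 0)²*A = 1/(-10 + 5) + ((6 - 1*2) + 0)²*15 = 1/(-5) + ((6 - 2) + 0)²*15 = -⅕ + (4 + 0)²*15 = -⅕ + 4²*15 = -⅕ + 16*15 = -⅕ + 240 = 1199/5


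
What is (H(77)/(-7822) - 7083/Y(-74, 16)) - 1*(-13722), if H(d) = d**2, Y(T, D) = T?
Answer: 1999410574/144707 ≈ 13817.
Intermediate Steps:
(H(77)/(-7822) - 7083/Y(-74, 16)) - 1*(-13722) = (77**2/(-7822) - 7083/(-74)) - 1*(-13722) = (5929*(-1/7822) - 7083*(-1/74)) + 13722 = (-5929/7822 + 7083/74) + 13722 = 13741120/144707 + 13722 = 1999410574/144707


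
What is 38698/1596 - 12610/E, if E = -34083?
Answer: 31882607/1295154 ≈ 24.617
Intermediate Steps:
38698/1596 - 12610/E = 38698/1596 - 12610/(-34083) = 38698*(1/1596) - 12610*(-1/34083) = 19349/798 + 12610/34083 = 31882607/1295154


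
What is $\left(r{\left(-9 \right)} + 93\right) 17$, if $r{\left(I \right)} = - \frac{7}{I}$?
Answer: $\frac{14348}{9} \approx 1594.2$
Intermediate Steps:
$\left(r{\left(-9 \right)} + 93\right) 17 = \left(- \frac{7}{-9} + 93\right) 17 = \left(\left(-7\right) \left(- \frac{1}{9}\right) + 93\right) 17 = \left(\frac{7}{9} + 93\right) 17 = \frac{844}{9} \cdot 17 = \frac{14348}{9}$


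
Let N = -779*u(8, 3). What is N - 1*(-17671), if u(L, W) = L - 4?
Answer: 14555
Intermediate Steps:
u(L, W) = -4 + L
N = -3116 (N = -779*(-4 + 8) = -779*4 = -3116)
N - 1*(-17671) = -3116 - 1*(-17671) = -3116 + 17671 = 14555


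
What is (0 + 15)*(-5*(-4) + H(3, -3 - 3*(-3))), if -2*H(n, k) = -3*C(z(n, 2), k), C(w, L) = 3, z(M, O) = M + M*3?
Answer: 735/2 ≈ 367.50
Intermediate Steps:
z(M, O) = 4*M (z(M, O) = M + 3*M = 4*M)
H(n, k) = 9/2 (H(n, k) = -(-3)*3/2 = -1/2*(-9) = 9/2)
(0 + 15)*(-5*(-4) + H(3, -3 - 3*(-3))) = (0 + 15)*(-5*(-4) + 9/2) = 15*(20 + 9/2) = 15*(49/2) = 735/2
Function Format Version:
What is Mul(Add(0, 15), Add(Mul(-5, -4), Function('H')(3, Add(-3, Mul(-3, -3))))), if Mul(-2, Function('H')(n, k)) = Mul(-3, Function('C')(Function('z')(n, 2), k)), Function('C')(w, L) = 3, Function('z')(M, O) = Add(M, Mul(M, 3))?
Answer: Rational(735, 2) ≈ 367.50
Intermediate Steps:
Function('z')(M, O) = Mul(4, M) (Function('z')(M, O) = Add(M, Mul(3, M)) = Mul(4, M))
Function('H')(n, k) = Rational(9, 2) (Function('H')(n, k) = Mul(Rational(-1, 2), Mul(-3, 3)) = Mul(Rational(-1, 2), -9) = Rational(9, 2))
Mul(Add(0, 15), Add(Mul(-5, -4), Function('H')(3, Add(-3, Mul(-3, -3))))) = Mul(Add(0, 15), Add(Mul(-5, -4), Rational(9, 2))) = Mul(15, Add(20, Rational(9, 2))) = Mul(15, Rational(49, 2)) = Rational(735, 2)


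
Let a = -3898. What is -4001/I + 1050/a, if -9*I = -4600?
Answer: -72596541/8965400 ≈ -8.0974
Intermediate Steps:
I = 4600/9 (I = -⅑*(-4600) = 4600/9 ≈ 511.11)
-4001/I + 1050/a = -4001/4600/9 + 1050/(-3898) = -4001*9/4600 + 1050*(-1/3898) = -36009/4600 - 525/1949 = -72596541/8965400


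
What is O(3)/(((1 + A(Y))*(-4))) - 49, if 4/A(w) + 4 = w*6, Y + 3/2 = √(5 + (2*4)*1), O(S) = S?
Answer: -8545/172 + 2*√13/43 ≈ -49.513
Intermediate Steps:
Y = -3/2 + √13 (Y = -3/2 + √(5 + (2*4)*1) = -3/2 + √(5 + 8*1) = -3/2 + √(5 + 8) = -3/2 + √13 ≈ 2.1056)
A(w) = 4/(-4 + 6*w) (A(w) = 4/(-4 + w*6) = 4/(-4 + 6*w))
O(3)/(((1 + A(Y))*(-4))) - 49 = 3/((1 + 2/(-2 + 3*(-3/2 + √13)))*(-4)) - 49 = 3/((1 + 2/(-2 + (-9/2 + 3*√13)))*(-4)) - 49 = 3/((1 + 2/(-13/2 + 3*√13))*(-4)) - 49 = 3/(-4 - 8/(-13/2 + 3*√13)) - 49 = -49 + 3/(-4 - 8/(-13/2 + 3*√13))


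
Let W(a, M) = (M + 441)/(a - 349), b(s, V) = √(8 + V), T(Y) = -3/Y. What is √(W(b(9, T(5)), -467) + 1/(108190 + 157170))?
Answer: √(572158368825 - 16585*√185)/(66340*√(1745 - √185)) ≈ 0.27402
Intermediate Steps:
W(a, M) = (441 + M)/(-349 + a)
√(W(b(9, T(5)), -467) + 1/(108190 + 157170)) = √((441 - 467)/(-349 + √(8 - 3/5)) + 1/(108190 + 157170)) = √(-26/(-349 + √(8 - 3*⅕)) + 1/265360) = √(-26/(-349 + √(8 - ⅗)) + 1/265360) = √(-26/(-349 + √(37/5)) + 1/265360) = √(-26/(-349 + √185/5) + 1/265360) = √(1/265360 - 26/(-349 + √185/5))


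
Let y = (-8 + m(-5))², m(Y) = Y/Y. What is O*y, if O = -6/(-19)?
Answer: 294/19 ≈ 15.474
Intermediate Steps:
m(Y) = 1
y = 49 (y = (-8 + 1)² = (-7)² = 49)
O = 6/19 (O = -6*(-1)/19 = -1*(-6/19) = 6/19 ≈ 0.31579)
O*y = (6/19)*49 = 294/19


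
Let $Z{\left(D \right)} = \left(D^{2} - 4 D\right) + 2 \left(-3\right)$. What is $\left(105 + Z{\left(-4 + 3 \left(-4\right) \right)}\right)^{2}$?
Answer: $175561$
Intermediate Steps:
$Z{\left(D \right)} = -6 + D^{2} - 4 D$ ($Z{\left(D \right)} = \left(D^{2} - 4 D\right) - 6 = -6 + D^{2} - 4 D$)
$\left(105 + Z{\left(-4 + 3 \left(-4\right) \right)}\right)^{2} = \left(105 - \left(6 - \left(-4 + 3 \left(-4\right)\right)^{2} + 4 \left(-4 + 3 \left(-4\right)\right)\right)\right)^{2} = \left(105 - \left(6 - \left(-4 - 12\right)^{2} + 4 \left(-4 - 12\right)\right)\right)^{2} = \left(105 - \left(-58 - 256\right)\right)^{2} = \left(105 + \left(-6 + 256 + 64\right)\right)^{2} = \left(105 + 314\right)^{2} = 419^{2} = 175561$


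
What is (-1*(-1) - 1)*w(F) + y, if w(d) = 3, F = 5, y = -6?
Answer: -6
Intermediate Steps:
(-1*(-1) - 1)*w(F) + y = (-1*(-1) - 1)*3 - 6 = (1 - 1)*3 - 6 = 0*3 - 6 = 0 - 6 = -6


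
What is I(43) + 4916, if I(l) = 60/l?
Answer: 211448/43 ≈ 4917.4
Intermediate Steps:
I(43) + 4916 = 60/43 + 4916 = 211448/43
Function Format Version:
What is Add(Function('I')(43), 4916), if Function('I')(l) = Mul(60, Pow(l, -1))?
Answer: Rational(211448, 43) ≈ 4917.4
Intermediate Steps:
Add(Function('I')(43), 4916) = Add(Mul(60, Pow(43, -1)), 4916) = Add(Mul(60, Rational(1, 43)), 4916) = Add(Rational(60, 43), 4916) = Rational(211448, 43)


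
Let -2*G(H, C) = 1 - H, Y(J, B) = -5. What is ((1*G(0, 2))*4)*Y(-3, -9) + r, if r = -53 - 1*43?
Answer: -86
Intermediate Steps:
G(H, C) = -½ + H/2 (G(H, C) = -(1 - H)/2 = -½ + H/2)
r = -96 (r = -53 - 43 = -96)
((1*G(0, 2))*4)*Y(-3, -9) + r = ((1*(-½ + (½)*0))*4)*(-5) - 96 = ((1*(-½ + 0))*4)*(-5) - 96 = ((1*(-½))*4)*(-5) - 96 = -½*4*(-5) - 96 = -2*(-5) - 96 = 10 - 96 = -86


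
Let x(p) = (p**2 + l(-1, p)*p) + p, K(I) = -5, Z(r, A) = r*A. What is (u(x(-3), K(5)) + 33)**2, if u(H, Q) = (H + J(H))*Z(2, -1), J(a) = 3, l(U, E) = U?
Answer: 81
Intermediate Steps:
Z(r, A) = A*r
x(p) = p**2 (x(p) = (p**2 - p) + p = p**2)
u(H, Q) = -6 - 2*H (u(H, Q) = (H + 3)*(-1*2) = (3 + H)*(-2) = -6 - 2*H)
(u(x(-3), K(5)) + 33)**2 = ((-6 - 2*(-3)**2) + 33)**2 = ((-6 - 2*9) + 33)**2 = ((-6 - 18) + 33)**2 = (-24 + 33)**2 = 9**2 = 81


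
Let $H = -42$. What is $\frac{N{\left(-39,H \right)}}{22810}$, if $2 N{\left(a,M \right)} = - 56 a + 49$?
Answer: $\frac{2233}{45620} \approx 0.048948$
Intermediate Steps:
$N{\left(a,M \right)} = \frac{49}{2} - 28 a$ ($N{\left(a,M \right)} = \frac{- 56 a + 49}{2} = \frac{49 - 56 a}{2} = \frac{49}{2} - 28 a$)
$\frac{N{\left(-39,H \right)}}{22810} = \frac{\frac{49}{2} - -1092}{22810} = \left(\frac{49}{2} + 1092\right) \frac{1}{22810} = \frac{2233}{2} \cdot \frac{1}{22810} = \frac{2233}{45620}$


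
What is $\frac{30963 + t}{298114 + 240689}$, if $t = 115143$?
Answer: $\frac{16234}{59867} \approx 0.27117$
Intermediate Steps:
$\frac{30963 + t}{298114 + 240689} = \frac{30963 + 115143}{298114 + 240689} = \frac{146106}{538803} = 146106 \cdot \frac{1}{538803} = \frac{16234}{59867}$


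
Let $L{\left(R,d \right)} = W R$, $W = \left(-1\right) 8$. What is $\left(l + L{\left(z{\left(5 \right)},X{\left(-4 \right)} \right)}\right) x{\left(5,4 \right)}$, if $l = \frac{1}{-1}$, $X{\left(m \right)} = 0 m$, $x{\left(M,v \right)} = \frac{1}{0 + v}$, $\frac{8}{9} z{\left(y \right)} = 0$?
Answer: $- \frac{1}{4} \approx -0.25$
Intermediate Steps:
$z{\left(y \right)} = 0$ ($z{\left(y \right)} = \frac{9}{8} \cdot 0 = 0$)
$W = -8$
$x{\left(M,v \right)} = \frac{1}{v}$
$X{\left(m \right)} = 0$
$l = -1$
$L{\left(R,d \right)} = - 8 R$
$\left(l + L{\left(z{\left(5 \right)},X{\left(-4 \right)} \right)}\right) x{\left(5,4 \right)} = \frac{-1 - 0}{4} = \left(-1 + 0\right) \frac{1}{4} = \left(-1\right) \frac{1}{4} = - \frac{1}{4}$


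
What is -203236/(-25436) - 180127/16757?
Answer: -294021180/106557763 ≈ -2.7593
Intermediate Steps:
-203236/(-25436) - 180127/16757 = -203236*(-1/25436) - 180127*1/16757 = 50809/6359 - 180127/16757 = -294021180/106557763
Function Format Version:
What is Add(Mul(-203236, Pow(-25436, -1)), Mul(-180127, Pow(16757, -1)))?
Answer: Rational(-294021180, 106557763) ≈ -2.7593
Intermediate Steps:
Add(Mul(-203236, Pow(-25436, -1)), Mul(-180127, Pow(16757, -1))) = Add(Mul(-203236, Rational(-1, 25436)), Mul(-180127, Rational(1, 16757))) = Add(Rational(50809, 6359), Rational(-180127, 16757)) = Rational(-294021180, 106557763)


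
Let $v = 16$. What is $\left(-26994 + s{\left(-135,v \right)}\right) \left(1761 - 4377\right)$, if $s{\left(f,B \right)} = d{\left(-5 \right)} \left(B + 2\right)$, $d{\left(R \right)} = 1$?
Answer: $70569216$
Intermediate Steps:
$s{\left(f,B \right)} = 2 + B$ ($s{\left(f,B \right)} = 1 \left(B + 2\right) = 1 \left(2 + B\right) = 2 + B$)
$\left(-26994 + s{\left(-135,v \right)}\right) \left(1761 - 4377\right) = \left(-26994 + \left(2 + 16\right)\right) \left(1761 - 4377\right) = \left(-26994 + 18\right) \left(-2616\right) = \left(-26976\right) \left(-2616\right) = 70569216$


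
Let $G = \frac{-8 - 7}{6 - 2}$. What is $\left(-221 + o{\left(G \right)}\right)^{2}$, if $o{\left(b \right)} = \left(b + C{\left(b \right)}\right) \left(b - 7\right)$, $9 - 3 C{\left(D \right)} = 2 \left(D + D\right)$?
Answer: $\frac{18207289}{256} \approx 71122.0$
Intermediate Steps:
$C{\left(D \right)} = 3 - \frac{4 D}{3}$ ($C{\left(D \right)} = 3 - \frac{2 \left(D + D\right)}{3} = 3 - \frac{2 \cdot 2 D}{3} = 3 - \frac{4 D}{3}$)
$G = - \frac{15}{4} \approx -3.75$
$o{\left(b \right)} = \left(-7 + b\right) \left(3 - \frac{b}{3}\right)$ ($o{\left(b \right)} = \left(b - \left(-3 + \frac{4 b}{3}\right)\right) \left(b - 7\right) = \left(3 - \frac{b}{3}\right) \left(-7 + b\right) = \left(-7 + b\right) \left(3 - \frac{b}{3}\right)$)
$\left(-221 + o{\left(G \right)}\right)^{2} = \left(-221 - \left(41 + \frac{75}{16}\right)\right)^{2} = \left(-221 - \frac{731}{16}\right)^{2} = \left(- \frac{4267}{16}\right)^{2} = \frac{18207289}{256}$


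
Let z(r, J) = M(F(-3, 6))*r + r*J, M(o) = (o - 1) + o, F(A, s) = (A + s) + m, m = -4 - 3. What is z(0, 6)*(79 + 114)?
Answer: 0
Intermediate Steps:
m = -7
F(A, s) = -7 + A + s (F(A, s) = (A + s) - 7 = -7 + A + s)
M(o) = -1 + 2*o (M(o) = (-1 + o) + o = -1 + 2*o)
z(r, J) = -9*r + J*r (z(r, J) = (-1 + 2*(-7 - 3 + 6))*r + r*J = (-1 + 2*(-4))*r + J*r = (-1 - 8)*r + J*r = -9*r + J*r)
z(0, 6)*(79 + 114) = (0*(-9 + 6))*(79 + 114) = (0*(-3))*193 = 0*193 = 0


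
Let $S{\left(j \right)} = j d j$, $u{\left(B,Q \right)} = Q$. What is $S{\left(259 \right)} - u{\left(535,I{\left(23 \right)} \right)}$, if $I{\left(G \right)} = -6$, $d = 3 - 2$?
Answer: $67087$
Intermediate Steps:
$d = 1$
$S{\left(j \right)} = j^{2}$ ($S{\left(j \right)} = j 1 j = j j = j^{2}$)
$S{\left(259 \right)} - u{\left(535,I{\left(23 \right)} \right)} = 259^{2} - -6 = 67081 + 6 = 67087$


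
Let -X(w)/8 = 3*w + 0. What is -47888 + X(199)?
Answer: -52664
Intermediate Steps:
X(w) = -24*w (X(w) = -8*(3*w + 0) = -24*w)
-47888 + X(199) = -47888 - 24*199 = -47888 - 4776 = -52664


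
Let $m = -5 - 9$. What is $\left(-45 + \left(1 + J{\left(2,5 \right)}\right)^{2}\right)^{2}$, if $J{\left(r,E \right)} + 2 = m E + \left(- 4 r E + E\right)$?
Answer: $125238481$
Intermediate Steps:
$m = -14$ ($m = -5 - 9 = -14$)
$J{\left(r,E \right)} = -2 - 13 E - 4 E r$ ($J{\left(r,E \right)} = -2 - \left(13 E - - 4 r E\right) = -2 - \left(13 E + 4 E r\right) = -2 - 13 E - 4 E r$)
$\left(-45 + \left(1 + J{\left(2,5 \right)}\right)^{2}\right)^{2} = \left(-45 + \left(1 - \left(67 + 40\right)\right)^{2}\right)^{2} = \left(-45 + \left(1 - 107\right)^{2}\right)^{2} = \left(-45 + \left(-106\right)^{2}\right)^{2} = \left(-45 + 11236\right)^{2} = 11191^{2} = 125238481$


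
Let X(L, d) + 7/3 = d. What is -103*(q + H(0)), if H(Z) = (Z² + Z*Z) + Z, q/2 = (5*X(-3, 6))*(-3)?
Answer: 11330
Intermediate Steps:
X(L, d) = -7/3 + d
q = -110 (q = 2*((5*(-7/3 + 6))*(-3)) = 2*((5*(11/3))*(-3)) = 2*((55/3)*(-3)) = 2*(-55) = -110)
H(Z) = Z + 2*Z² (H(Z) = (Z² + Z²) + Z = 2*Z² + Z = Z + 2*Z²)
-103*(q + H(0)) = -103*(-110 + 0*(1 + 2*0)) = -103*(-110 + 0*(1 + 0)) = -103*(-110 + 0*1) = -103*(-110 + 0) = -103*(-110) = 11330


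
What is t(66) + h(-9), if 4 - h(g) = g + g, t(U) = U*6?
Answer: 418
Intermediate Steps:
t(U) = 6*U
h(g) = 4 - 2*g (h(g) = 4 - (g + g) = 4 - 2*g)
t(66) + h(-9) = 6*66 + (4 - 2*(-9)) = 396 + (4 + 18) = 396 + 22 = 418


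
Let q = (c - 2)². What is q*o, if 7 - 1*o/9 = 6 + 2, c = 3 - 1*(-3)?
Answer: -144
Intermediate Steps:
c = 6 (c = 3 + 3 = 6)
q = 16 (q = (6 - 2)² = 4² = 16)
o = -9 (o = 63 - 9*(6 + 2) = 63 - 9*8 = 63 - 72 = -9)
q*o = 16*(-9) = -144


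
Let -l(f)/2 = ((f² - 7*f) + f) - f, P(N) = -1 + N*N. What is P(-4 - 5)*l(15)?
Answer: -19200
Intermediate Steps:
P(N) = -1 + N²
l(f) = -2*f² + 14*f (l(f) = -2*(((f² - 7*f) + f) - f) = -2*((f² - 6*f) - f) = -2*(f² - 7*f) = -2*f² + 14*f)
P(-4 - 5)*l(15) = (-1 + (-4 - 5)²)*(2*15*(7 - 1*15)) = (-1 + (-9)²)*(2*15*(7 - 15)) = (-1 + 81)*(2*15*(-8)) = 80*(-240) = -19200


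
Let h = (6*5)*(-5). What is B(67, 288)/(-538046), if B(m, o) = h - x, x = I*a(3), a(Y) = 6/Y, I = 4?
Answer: 79/269023 ≈ 0.00029366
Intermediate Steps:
x = 8 (x = 4*(6/3) = 4*(6*(1/3)) = 4*2 = 8)
h = -150 (h = 30*(-5) = -150)
B(m, o) = -158 (B(m, o) = -150 - 1*8 = -150 - 8 = -158)
B(67, 288)/(-538046) = -158/(-538046) = -158*(-1/538046) = 79/269023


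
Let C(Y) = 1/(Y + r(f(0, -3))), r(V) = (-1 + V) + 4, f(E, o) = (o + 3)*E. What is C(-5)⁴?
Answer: 1/16 ≈ 0.062500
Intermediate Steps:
f(E, o) = E*(3 + o) (f(E, o) = (3 + o)*E = E*(3 + o))
r(V) = 3 + V
C(Y) = 1/(3 + Y) (C(Y) = 1/(Y + (3 + 0*(3 - 3))) = 1/(Y + (3 + 0*0)) = 1/(Y + (3 + 0)) = 1/(Y + 3) = 1/(3 + Y))
C(-5)⁴ = (1/(3 - 5))⁴ = (1/(-2))⁴ = (-½)⁴ = 1/16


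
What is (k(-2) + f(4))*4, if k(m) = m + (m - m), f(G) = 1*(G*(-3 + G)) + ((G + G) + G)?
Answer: 56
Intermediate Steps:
f(G) = 3*G + G*(-3 + G) (f(G) = G*(-3 + G) + (2*G + G) = G*(-3 + G) + 3*G = 3*G + G*(-3 + G))
k(m) = m (k(m) = m + 0 = m)
(k(-2) + f(4))*4 = (-2 + 4²)*4 = (-2 + 16)*4 = 14*4 = 56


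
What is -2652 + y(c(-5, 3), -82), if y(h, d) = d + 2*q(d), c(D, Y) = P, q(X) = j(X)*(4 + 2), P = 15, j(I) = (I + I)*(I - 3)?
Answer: 164546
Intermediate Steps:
j(I) = 2*I*(-3 + I) (j(I) = (2*I)*(-3 + I) = 2*I*(-3 + I))
q(X) = 12*X*(-3 + X) (q(X) = (2*X*(-3 + X))*(4 + 2) = (2*X*(-3 + X))*6 = 12*X*(-3 + X))
c(D, Y) = 15
y(h, d) = d + 24*d*(-3 + d) (y(h, d) = d + 2*(12*d*(-3 + d)) = d + 24*d*(-3 + d))
-2652 + y(c(-5, 3), -82) = -2652 - 82*(-71 + 24*(-82)) = -2652 - 82*(-71 - 1968) = -2652 - 82*(-2039) = -2652 + 167198 = 164546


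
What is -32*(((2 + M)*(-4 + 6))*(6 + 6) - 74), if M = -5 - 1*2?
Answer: 6208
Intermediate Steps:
M = -7 (M = -5 - 2 = -7)
-32*(((2 + M)*(-4 + 6))*(6 + 6) - 74) = -32*(((2 - 7)*(-4 + 6))*(6 + 6) - 74) = -32*(-5*2*12 - 74) = -32*(-10*12 - 74) = -32*(-120 - 74) = -32*(-194) = 6208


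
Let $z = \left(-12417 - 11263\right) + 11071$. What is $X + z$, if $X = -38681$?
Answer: $-51290$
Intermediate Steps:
$z = -12609$ ($z = -23680 + 11071 = -12609$)
$X + z = -38681 - 12609 = -51290$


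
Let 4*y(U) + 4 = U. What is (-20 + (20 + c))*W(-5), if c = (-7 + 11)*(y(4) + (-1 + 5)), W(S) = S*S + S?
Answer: 320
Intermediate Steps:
y(U) = -1 + U/4
W(S) = S + S² (W(S) = S² + S = S + S²)
c = 16 (c = (-7 + 11)*((-1 + (¼)*4) + (-1 + 5)) = 4*((-1 + 1) + 4) = 4*(0 + 4) = 4*4 = 16)
(-20 + (20 + c))*W(-5) = (-20 + (20 + 16))*(-5*(1 - 5)) = (-20 + 36)*(-5*(-4)) = 16*20 = 320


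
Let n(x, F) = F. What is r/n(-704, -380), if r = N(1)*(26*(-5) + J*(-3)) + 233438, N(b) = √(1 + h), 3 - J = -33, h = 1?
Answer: -116719/190 + 119*√2/190 ≈ -613.42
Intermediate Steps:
J = 36 (J = 3 - 1*(-33) = 3 + 33 = 36)
N(b) = √2 (N(b) = √(1 + 1) = √2)
r = 233438 - 238*√2 (r = √2*(26*(-5) + 36*(-3)) + 233438 = √2*(-130 - 108) + 233438 = √2*(-238) + 233438 = -238*√2 + 233438 = 233438 - 238*√2 ≈ 2.3310e+5)
r/n(-704, -380) = (233438 - 238*√2)/(-380) = (233438 - 238*√2)*(-1/380) = -116719/190 + 119*√2/190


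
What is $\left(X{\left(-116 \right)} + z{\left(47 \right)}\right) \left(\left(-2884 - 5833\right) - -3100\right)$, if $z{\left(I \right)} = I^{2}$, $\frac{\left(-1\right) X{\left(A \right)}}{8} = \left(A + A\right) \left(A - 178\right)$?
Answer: $3052586735$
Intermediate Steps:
$X{\left(A \right)} = - 16 A \left(-178 + A\right)$ ($X{\left(A \right)} = - 8 \left(A + A\right) \left(A - 178\right) = - 8 \cdot 2 A \left(-178 + A\right) = - 16 A \left(-178 + A\right)$)
$\left(X{\left(-116 \right)} + z{\left(47 \right)}\right) \left(\left(-2884 - 5833\right) - -3100\right) = \left(16 \left(-116\right) \left(178 - -116\right) + 47^{2}\right) \left(\left(-2884 - 5833\right) - -3100\right) = \left(16 \left(-116\right) \left(178 + 116\right) + 2209\right) \left(-8717 + 3100\right) = \left(16 \left(-116\right) 294 + 2209\right) \left(-5617\right) = \left(-545664 + 2209\right) \left(-5617\right) = \left(-543455\right) \left(-5617\right) = 3052586735$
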